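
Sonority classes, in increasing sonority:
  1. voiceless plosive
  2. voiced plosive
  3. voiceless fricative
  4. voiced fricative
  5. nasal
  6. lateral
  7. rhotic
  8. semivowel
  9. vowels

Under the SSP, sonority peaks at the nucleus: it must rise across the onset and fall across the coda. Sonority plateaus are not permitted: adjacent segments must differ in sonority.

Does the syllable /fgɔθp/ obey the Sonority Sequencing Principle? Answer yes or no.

Onset: /f/ is a voiceless fricative (sonority 3), /g/ is a voiced plosive (sonority 2); then the nucleus /ɔ/ (sonority 9).
Onset profile 3-2-9 — does not strictly rise throughout.
Coda: /θ/ is a voiceless fricative (sonority 3), /p/ is a voiceless plosive (sonority 1).
Coda profile 9-3-1 — falls from the nucleus.

no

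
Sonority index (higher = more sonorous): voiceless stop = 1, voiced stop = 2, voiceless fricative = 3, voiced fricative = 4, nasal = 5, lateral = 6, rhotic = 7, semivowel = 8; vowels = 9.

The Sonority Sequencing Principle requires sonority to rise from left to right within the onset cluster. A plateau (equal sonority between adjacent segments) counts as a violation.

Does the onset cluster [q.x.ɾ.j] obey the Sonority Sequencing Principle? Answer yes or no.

/q/: voiceless stop = 1.
/x/: voiceless fricative = 3.
/ɾ/: rhotic = 7.
/j/: semivowel = 8.
The profile 1-3-7-8 strictly rises, so the onset cluster satisfies the SSP.

yes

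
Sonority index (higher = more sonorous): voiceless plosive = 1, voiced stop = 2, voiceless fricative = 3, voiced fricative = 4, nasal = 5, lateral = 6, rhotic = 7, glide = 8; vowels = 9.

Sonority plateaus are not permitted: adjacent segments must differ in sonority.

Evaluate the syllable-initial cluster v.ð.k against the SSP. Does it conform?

/v/ — voiced fricative, sonority 4.
/ð/ — voiced fricative, sonority 4.
/k/ — voiceless plosive, sonority 1.
The profile is 4-4-1. Between /v/ (4) and /ð/ (4) sonority does not rise, so the cluster violates the SSP.

no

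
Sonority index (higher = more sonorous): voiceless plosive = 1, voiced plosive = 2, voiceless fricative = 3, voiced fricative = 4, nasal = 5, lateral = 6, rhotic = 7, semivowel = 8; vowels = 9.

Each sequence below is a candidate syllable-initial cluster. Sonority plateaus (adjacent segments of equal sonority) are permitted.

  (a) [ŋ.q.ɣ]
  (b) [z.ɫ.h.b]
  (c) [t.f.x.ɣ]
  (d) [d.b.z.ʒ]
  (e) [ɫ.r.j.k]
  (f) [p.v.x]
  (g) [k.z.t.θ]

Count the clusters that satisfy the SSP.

2

(a) sonority 5-1-4: ill-formed.
(b) sonority 4-6-3-2: ill-formed.
(c) sonority 1-3-3-4: well-formed.
(d) sonority 2-2-4-4: well-formed.
(e) sonority 6-7-8-1: ill-formed.
(f) sonority 1-4-3: ill-formed.
(g) sonority 1-4-1-3: ill-formed.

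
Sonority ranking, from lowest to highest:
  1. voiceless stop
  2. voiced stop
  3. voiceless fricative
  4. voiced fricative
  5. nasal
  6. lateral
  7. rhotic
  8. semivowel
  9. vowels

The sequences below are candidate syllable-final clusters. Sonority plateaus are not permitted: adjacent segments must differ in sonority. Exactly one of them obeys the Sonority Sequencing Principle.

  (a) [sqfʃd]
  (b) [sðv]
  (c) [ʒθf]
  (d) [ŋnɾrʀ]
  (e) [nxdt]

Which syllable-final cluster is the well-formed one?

e

(a) 3-1-3-3-2 → violates
(b) 3-4-4 → violates
(c) 4-3-3 → violates
(d) 5-5-7-7-7 → violates
(e) 5-3-2-1 → obeys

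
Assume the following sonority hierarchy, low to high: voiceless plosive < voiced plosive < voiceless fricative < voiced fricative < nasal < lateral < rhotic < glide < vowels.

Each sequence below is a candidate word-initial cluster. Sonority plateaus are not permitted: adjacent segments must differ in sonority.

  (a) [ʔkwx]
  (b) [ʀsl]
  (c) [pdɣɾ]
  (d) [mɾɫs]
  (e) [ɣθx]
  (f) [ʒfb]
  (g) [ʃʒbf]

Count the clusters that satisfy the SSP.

1

(a) 1-1-8-3 → violates
(b) 7-3-6 → violates
(c) 1-2-4-7 → obeys
(d) 5-7-6-3 → violates
(e) 4-3-3 → violates
(f) 4-3-2 → violates
(g) 3-4-2-3 → violates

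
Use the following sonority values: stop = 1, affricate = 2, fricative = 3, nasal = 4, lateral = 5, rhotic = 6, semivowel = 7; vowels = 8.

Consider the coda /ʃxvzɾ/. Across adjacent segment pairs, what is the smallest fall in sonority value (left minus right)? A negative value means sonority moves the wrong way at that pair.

-3

/ʃ/ is a fricative (sonority 3).
/x/ is a fricative (sonority 3).
/v/ is a fricative (sonority 3).
/z/ is a fricative (sonority 3).
/ɾ/ is a rhotic (sonority 6).
/ʃ/→/x/: change +0.
/x/→/v/: change +0.
/v/→/z/: change +0.
/z/→/ɾ/: change -3.
Minimum = -3.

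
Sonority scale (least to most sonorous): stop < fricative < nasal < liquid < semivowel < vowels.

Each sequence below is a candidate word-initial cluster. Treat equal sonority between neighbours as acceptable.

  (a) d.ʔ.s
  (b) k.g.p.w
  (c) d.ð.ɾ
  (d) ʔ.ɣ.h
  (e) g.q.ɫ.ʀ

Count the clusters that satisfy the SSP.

5

(a) d.ʔ.s: profile 1-1-2 — obeys.
(b) k.g.p.w: profile 1-1-1-5 — obeys.
(c) d.ð.ɾ: profile 1-2-4 — obeys.
(d) ʔ.ɣ.h: profile 1-2-2 — obeys.
(e) g.q.ɫ.ʀ: profile 1-1-4-4 — obeys.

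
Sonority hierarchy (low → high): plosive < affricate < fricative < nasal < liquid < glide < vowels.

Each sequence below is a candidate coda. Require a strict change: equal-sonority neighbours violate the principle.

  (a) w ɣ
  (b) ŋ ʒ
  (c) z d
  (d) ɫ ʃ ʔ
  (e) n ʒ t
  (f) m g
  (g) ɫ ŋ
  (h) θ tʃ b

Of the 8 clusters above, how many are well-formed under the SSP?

(a) 6-3 → obeys
(b) 4-3 → obeys
(c) 3-1 → obeys
(d) 5-3-1 → obeys
(e) 4-3-1 → obeys
(f) 4-1 → obeys
(g) 5-4 → obeys
(h) 3-2-1 → obeys

8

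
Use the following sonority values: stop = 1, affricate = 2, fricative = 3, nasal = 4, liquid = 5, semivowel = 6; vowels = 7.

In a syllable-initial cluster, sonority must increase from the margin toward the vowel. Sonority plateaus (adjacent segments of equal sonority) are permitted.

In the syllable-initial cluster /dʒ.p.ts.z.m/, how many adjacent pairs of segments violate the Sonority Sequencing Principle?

/dʒ/: affricate = 2.
/p/: stop = 1.
/ts/: affricate = 2.
/z/: fricative = 3.
/m/: nasal = 4.
/dʒ/→/p/: 2→1 (does not rise) — violation.
/p/→/ts/: 1→2 (rises) — ok.
/ts/→/z/: 2→3 (rises) — ok.
/z/→/m/: 3→4 (rises) — ok.

1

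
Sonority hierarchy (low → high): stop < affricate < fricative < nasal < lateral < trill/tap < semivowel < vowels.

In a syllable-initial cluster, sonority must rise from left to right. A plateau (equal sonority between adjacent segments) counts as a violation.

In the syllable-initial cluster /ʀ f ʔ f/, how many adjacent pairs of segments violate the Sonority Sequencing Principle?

/ʀ/: trill/tap = 6.
/f/: fricative = 3.
/ʔ/: stop = 1.
/f/: fricative = 3.
/ʀ/→/f/: 6→3 (does not rise) — violation.
/f/→/ʔ/: 3→1 (does not rise) — violation.
/ʔ/→/f/: 1→3 (rises) — ok.

2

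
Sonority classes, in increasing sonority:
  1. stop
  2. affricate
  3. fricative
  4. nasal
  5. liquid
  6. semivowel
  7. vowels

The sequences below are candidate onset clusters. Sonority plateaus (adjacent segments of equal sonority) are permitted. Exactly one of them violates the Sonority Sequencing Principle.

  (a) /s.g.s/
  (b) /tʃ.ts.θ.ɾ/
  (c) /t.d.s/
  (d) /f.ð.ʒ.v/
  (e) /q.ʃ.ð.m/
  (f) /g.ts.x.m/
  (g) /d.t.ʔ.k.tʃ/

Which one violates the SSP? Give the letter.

(a) sonority 3-1-3: ill-formed.
(b) sonority 2-2-3-5: well-formed.
(c) sonority 1-1-3: well-formed.
(d) sonority 3-3-3-3: well-formed.
(e) sonority 1-3-3-4: well-formed.
(f) sonority 1-2-3-4: well-formed.
(g) sonority 1-1-1-1-2: well-formed.

a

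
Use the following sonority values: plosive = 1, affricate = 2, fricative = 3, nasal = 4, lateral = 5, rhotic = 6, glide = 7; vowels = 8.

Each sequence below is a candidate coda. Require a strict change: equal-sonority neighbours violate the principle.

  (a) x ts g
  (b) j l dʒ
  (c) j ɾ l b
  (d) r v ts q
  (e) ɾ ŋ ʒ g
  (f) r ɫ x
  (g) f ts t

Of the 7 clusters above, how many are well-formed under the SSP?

(a) 3-2-1 → obeys
(b) 7-5-2 → obeys
(c) 7-6-5-1 → obeys
(d) 6-3-2-1 → obeys
(e) 6-4-3-1 → obeys
(f) 6-5-3 → obeys
(g) 3-2-1 → obeys

7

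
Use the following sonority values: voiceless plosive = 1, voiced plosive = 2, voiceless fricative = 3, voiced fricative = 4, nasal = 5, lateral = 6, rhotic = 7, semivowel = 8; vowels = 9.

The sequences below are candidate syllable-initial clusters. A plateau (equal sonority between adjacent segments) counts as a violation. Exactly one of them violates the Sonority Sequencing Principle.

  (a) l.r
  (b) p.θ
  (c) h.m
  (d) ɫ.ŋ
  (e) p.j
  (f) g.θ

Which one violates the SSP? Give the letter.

d

(a) sonority 6-7: well-formed.
(b) sonority 1-3: well-formed.
(c) sonority 3-5: well-formed.
(d) sonority 6-5: ill-formed.
(e) sonority 1-8: well-formed.
(f) sonority 2-3: well-formed.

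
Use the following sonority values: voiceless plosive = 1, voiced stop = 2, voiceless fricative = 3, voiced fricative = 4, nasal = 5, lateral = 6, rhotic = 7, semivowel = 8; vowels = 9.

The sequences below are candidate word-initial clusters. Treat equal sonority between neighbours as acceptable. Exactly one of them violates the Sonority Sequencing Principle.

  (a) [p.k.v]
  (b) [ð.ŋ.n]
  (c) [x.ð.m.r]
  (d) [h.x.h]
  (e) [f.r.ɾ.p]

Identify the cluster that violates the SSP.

(a) sonority 1-1-4: well-formed.
(b) sonority 4-5-5: well-formed.
(c) sonority 3-4-5-7: well-formed.
(d) sonority 3-3-3: well-formed.
(e) sonority 3-7-7-1: ill-formed.

e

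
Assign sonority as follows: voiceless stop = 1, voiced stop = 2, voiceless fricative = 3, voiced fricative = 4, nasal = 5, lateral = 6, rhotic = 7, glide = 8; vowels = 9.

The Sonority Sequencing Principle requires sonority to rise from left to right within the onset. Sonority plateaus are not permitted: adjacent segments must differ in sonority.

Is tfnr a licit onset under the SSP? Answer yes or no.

yes

/t/ — voiceless stop, sonority 1.
/f/ — voiceless fricative, sonority 3.
/n/ — nasal, sonority 5.
/r/ — rhotic, sonority 7.
The profile 1-3-5-7 strictly rises, so the onset satisfies the SSP.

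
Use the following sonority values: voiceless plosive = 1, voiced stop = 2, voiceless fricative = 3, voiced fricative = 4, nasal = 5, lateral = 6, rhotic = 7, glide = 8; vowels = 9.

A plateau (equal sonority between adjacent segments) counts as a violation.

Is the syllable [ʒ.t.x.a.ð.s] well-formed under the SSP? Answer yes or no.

no

Onset: /ʒ/ is a voiced fricative (sonority 4), /t/ is a voiceless plosive (sonority 1), /x/ is a voiceless fricative (sonority 3); then the nucleus /a/ (sonority 9).
Onset profile 4-1-3-9 — does not strictly rise throughout.
Coda: /ð/ is a voiced fricative (sonority 4), /s/ is a voiceless fricative (sonority 3).
Coda profile 9-4-3 — falls from the nucleus.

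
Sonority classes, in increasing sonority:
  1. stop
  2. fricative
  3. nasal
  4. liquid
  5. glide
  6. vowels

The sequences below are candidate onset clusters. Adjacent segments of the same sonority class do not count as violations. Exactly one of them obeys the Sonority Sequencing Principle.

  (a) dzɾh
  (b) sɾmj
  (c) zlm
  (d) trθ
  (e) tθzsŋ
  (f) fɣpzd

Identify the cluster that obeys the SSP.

e

(a) sonority 1-2-4-2: ill-formed.
(b) sonority 2-4-3-5: ill-formed.
(c) sonority 2-4-3: ill-formed.
(d) sonority 1-4-2: ill-formed.
(e) sonority 1-2-2-2-3: well-formed.
(f) sonority 2-2-1-2-1: ill-formed.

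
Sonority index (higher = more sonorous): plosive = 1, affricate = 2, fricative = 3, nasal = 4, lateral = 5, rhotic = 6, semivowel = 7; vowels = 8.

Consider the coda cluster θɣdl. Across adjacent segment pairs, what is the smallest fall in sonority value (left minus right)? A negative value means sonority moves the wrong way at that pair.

/θ/ is a fricative (sonority 3).
/ɣ/ is a fricative (sonority 3).
/d/ is a plosive (sonority 1).
/l/ is a lateral (sonority 5).
/θ/→/ɣ/: change +0.
/ɣ/→/d/: change +2.
/d/→/l/: change -4.
Minimum = -4.

-4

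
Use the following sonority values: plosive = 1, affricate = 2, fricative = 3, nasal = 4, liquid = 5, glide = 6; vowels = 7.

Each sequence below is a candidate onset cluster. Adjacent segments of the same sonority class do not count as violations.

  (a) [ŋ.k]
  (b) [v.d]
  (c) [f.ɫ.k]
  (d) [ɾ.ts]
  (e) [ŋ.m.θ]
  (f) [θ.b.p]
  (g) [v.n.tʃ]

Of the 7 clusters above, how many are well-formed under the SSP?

0

(a) 4-1 → violates
(b) 3-1 → violates
(c) 3-5-1 → violates
(d) 5-2 → violates
(e) 4-4-3 → violates
(f) 3-1-1 → violates
(g) 3-4-2 → violates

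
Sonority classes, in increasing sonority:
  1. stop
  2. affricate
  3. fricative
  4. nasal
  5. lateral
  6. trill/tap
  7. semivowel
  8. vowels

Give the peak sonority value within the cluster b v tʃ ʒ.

3

/b/ is a stop (sonority 1).
/v/ is a fricative (sonority 3).
/tʃ/ is an affricate (sonority 2).
/ʒ/ is a fricative (sonority 3).
The maximum is 3.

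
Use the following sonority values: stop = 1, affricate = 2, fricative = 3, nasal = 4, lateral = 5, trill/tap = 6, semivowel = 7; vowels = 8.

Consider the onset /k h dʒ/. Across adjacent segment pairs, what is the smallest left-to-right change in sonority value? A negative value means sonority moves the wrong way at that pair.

/k/ is a stop (sonority 1).
/h/ is a fricative (sonority 3).
/dʒ/ is an affricate (sonority 2).
/k/→/h/: change +2.
/h/→/dʒ/: change -1.
Minimum = -1.

-1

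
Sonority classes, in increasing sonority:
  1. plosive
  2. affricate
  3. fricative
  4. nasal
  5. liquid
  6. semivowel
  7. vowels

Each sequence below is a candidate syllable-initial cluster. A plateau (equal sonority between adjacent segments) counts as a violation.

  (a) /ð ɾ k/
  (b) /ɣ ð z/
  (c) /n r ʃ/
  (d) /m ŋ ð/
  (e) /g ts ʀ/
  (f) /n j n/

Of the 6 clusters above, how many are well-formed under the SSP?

1

(a) sonority 3-5-1: ill-formed.
(b) sonority 3-3-3: ill-formed.
(c) sonority 4-5-3: ill-formed.
(d) sonority 4-4-3: ill-formed.
(e) sonority 1-2-5: well-formed.
(f) sonority 4-6-4: ill-formed.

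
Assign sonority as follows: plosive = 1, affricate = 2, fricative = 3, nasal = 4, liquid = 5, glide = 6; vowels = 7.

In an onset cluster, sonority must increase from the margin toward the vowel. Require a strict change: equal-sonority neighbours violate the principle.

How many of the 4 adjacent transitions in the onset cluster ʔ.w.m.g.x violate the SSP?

/ʔ/ is a plosive (sonority 1).
/w/ is a glide (sonority 6).
/m/ is a nasal (sonority 4).
/g/ is a plosive (sonority 1).
/x/ is a fricative (sonority 3).
/ʔ/→/w/: 1→6 (rises) — ok.
/w/→/m/: 6→4 (does not rise) — violation.
/m/→/g/: 4→1 (does not rise) — violation.
/g/→/x/: 1→3 (rises) — ok.

2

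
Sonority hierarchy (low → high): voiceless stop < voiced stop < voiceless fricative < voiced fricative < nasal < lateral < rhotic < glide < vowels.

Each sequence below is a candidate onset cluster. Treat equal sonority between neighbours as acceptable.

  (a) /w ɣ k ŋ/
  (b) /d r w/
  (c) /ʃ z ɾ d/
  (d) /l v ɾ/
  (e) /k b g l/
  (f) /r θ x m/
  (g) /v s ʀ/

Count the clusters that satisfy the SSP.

(a) sonority 8-4-1-5: ill-formed.
(b) sonority 2-7-8: well-formed.
(c) sonority 3-4-7-2: ill-formed.
(d) sonority 6-4-7: ill-formed.
(e) sonority 1-2-2-6: well-formed.
(f) sonority 7-3-3-5: ill-formed.
(g) sonority 4-3-7: ill-formed.

2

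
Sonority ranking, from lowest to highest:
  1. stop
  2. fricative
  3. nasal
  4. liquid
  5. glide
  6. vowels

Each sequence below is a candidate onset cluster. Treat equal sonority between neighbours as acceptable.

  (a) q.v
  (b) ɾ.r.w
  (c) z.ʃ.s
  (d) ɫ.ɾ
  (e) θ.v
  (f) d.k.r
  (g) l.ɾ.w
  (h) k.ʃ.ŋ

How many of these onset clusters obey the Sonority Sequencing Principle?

(a) 1-2 → obeys
(b) 4-4-5 → obeys
(c) 2-2-2 → obeys
(d) 4-4 → obeys
(e) 2-2 → obeys
(f) 1-1-4 → obeys
(g) 4-4-5 → obeys
(h) 1-2-3 → obeys

8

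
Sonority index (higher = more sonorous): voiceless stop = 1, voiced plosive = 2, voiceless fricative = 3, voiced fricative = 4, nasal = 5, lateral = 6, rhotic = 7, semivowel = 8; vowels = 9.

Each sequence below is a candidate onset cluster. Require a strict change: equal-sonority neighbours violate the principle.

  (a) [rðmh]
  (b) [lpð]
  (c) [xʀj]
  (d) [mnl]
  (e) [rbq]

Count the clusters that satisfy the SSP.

(a) 7-4-5-3 → violates
(b) 6-1-4 → violates
(c) 3-7-8 → obeys
(d) 5-5-6 → violates
(e) 7-2-1 → violates

1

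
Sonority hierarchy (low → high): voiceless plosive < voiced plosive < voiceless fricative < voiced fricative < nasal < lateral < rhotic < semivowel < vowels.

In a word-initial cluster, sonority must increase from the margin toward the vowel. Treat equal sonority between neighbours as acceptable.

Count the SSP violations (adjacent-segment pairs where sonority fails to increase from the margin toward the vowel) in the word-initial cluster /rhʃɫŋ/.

2

/r/: rhotic = 7.
/h/: voiceless fricative = 3.
/ʃ/: voiceless fricative = 3.
/ɫ/: lateral = 6.
/ŋ/: nasal = 5.
/r/→/h/: 7→3 (does not rise) — violation.
/h/→/ʃ/: 3→3 (plateau, allowed) — ok.
/ʃ/→/ɫ/: 3→6 (rises) — ok.
/ɫ/→/ŋ/: 6→5 (does not rise) — violation.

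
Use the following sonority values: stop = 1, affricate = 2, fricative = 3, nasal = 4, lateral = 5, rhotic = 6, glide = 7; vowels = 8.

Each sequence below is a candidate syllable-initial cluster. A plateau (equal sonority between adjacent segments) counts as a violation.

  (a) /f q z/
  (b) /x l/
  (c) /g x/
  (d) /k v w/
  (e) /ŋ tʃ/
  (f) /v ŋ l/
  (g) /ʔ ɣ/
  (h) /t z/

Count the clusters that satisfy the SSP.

(a) 3-1-3 → violates
(b) 3-5 → obeys
(c) 1-3 → obeys
(d) 1-3-7 → obeys
(e) 4-2 → violates
(f) 3-4-5 → obeys
(g) 1-3 → obeys
(h) 1-3 → obeys

6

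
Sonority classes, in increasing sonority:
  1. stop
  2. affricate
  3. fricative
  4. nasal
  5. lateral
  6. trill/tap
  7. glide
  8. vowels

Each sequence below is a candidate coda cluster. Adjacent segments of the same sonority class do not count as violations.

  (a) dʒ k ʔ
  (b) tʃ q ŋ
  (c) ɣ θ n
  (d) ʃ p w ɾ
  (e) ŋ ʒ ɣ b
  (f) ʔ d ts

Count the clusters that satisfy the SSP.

2

(a) sonority 2-1-1: well-formed.
(b) sonority 2-1-4: ill-formed.
(c) sonority 3-3-4: ill-formed.
(d) sonority 3-1-7-6: ill-formed.
(e) sonority 4-3-3-1: well-formed.
(f) sonority 1-1-2: ill-formed.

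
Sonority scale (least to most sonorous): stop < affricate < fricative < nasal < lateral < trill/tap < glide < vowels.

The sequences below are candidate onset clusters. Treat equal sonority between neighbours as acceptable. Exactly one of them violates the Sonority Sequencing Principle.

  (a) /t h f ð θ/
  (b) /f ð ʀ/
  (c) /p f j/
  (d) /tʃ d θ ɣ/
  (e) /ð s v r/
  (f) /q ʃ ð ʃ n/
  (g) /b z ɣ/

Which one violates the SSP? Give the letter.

d

(a) 1-3-3-3-3 → obeys
(b) 3-3-6 → obeys
(c) 1-3-7 → obeys
(d) 2-1-3-3 → violates
(e) 3-3-3-6 → obeys
(f) 1-3-3-3-4 → obeys
(g) 1-3-3 → obeys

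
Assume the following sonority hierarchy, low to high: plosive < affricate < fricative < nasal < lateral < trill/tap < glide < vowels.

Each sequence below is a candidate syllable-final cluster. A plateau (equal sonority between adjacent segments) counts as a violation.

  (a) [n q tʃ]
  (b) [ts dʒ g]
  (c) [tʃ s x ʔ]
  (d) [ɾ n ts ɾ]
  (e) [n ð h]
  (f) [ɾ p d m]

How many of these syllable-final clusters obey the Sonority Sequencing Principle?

(a) [n q tʃ]: profile 4-1-2 — violates.
(b) [ts dʒ g]: profile 2-2-1 — violates.
(c) [tʃ s x ʔ]: profile 2-3-3-1 — violates.
(d) [ɾ n ts ɾ]: profile 6-4-2-6 — violates.
(e) [n ð h]: profile 4-3-3 — violates.
(f) [ɾ p d m]: profile 6-1-1-4 — violates.

0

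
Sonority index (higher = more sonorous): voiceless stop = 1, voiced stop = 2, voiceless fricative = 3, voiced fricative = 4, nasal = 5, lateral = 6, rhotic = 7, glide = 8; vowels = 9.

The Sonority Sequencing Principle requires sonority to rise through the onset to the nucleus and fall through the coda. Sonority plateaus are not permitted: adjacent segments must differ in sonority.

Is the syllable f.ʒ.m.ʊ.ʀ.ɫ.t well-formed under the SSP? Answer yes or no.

Onset: /f/ is a voiceless fricative (sonority 3), /ʒ/ is a voiced fricative (sonority 4), /m/ is a nasal (sonority 5); then the nucleus /ʊ/ (sonority 9).
Onset profile 3-4-5-9 — rises to the nucleus.
Coda: /ʀ/ is a rhotic (sonority 7), /ɫ/ is a lateral (sonority 6), /t/ is a voiceless stop (sonority 1).
Coda profile 9-7-6-1 — falls from the nucleus.

yes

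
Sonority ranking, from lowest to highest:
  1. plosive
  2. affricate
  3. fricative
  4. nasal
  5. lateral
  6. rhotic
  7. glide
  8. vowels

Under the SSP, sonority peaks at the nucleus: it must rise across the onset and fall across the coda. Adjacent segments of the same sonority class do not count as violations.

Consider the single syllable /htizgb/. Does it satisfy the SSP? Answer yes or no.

Onset: /h/ is a fricative (sonority 3), /t/ is a plosive (sonority 1); then the nucleus /i/ (sonority 8).
Onset profile 3-1-8 — does not rise throughout.
Coda: /z/ is a fricative (sonority 3), /g/ is a plosive (sonority 1), /b/ is a plosive (sonority 1).
Coda profile 8-3-1-1 — falls from the nucleus.

no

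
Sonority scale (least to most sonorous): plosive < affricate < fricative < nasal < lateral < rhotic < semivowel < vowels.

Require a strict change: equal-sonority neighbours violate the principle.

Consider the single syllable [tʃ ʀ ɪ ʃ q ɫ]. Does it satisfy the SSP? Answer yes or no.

no

Onset: /tʃ/ is an affricate (sonority 2), /ʀ/ is a rhotic (sonority 6); then the nucleus /ɪ/ (sonority 8).
Onset profile 2-6-8 — rises to the nucleus.
Coda: /ʃ/ is a fricative (sonority 3), /q/ is a plosive (sonority 1), /ɫ/ is a lateral (sonority 5).
Coda profile 8-3-1-5 — does not strictly fall throughout.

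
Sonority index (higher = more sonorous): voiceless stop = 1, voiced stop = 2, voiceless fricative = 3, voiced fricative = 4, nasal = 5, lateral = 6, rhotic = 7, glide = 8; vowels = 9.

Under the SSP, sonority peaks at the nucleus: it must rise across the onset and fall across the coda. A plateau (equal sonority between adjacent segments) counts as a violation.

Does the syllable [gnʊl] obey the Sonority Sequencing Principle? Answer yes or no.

Onset: /g/ is a voiced stop (sonority 2), /n/ is a nasal (sonority 5); then the nucleus /ʊ/ (sonority 9).
Onset profile 2-5-9 — rises to the nucleus.
Coda: /l/ is a lateral (sonority 6).
Coda profile 9-6 — falls from the nucleus.

yes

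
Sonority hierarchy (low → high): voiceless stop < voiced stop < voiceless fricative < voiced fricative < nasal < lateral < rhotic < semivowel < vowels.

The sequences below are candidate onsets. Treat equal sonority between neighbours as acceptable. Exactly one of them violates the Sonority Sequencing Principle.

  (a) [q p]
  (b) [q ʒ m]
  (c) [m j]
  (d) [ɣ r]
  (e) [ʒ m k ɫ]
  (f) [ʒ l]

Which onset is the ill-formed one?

(a) 1-1 → obeys
(b) 1-4-5 → obeys
(c) 5-8 → obeys
(d) 4-7 → obeys
(e) 4-5-1-6 → violates
(f) 4-6 → obeys

e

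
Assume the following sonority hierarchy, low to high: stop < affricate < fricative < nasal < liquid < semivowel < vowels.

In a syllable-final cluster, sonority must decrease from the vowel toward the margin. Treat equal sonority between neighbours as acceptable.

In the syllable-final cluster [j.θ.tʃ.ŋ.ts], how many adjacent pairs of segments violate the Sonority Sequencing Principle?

/j/: semivowel = 6.
/θ/: fricative = 3.
/tʃ/: affricate = 2.
/ŋ/: nasal = 4.
/ts/: affricate = 2.
/j/→/θ/: 6→3 (falls) — ok.
/θ/→/tʃ/: 3→2 (falls) — ok.
/tʃ/→/ŋ/: 2→4 (does not fall) — violation.
/ŋ/→/ts/: 4→2 (falls) — ok.

1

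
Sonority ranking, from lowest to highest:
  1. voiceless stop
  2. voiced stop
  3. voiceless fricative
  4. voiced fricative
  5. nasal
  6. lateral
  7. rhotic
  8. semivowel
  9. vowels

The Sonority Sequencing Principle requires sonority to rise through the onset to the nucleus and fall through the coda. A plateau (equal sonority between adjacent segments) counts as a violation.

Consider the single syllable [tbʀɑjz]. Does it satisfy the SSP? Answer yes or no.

Onset: /t/ is a voiceless stop (sonority 1), /b/ is a voiced stop (sonority 2), /ʀ/ is a rhotic (sonority 7); then the nucleus /ɑ/ (sonority 9).
Onset profile 1-2-7-9 — rises to the nucleus.
Coda: /j/ is a semivowel (sonority 8), /z/ is a voiced fricative (sonority 4).
Coda profile 9-8-4 — falls from the nucleus.

yes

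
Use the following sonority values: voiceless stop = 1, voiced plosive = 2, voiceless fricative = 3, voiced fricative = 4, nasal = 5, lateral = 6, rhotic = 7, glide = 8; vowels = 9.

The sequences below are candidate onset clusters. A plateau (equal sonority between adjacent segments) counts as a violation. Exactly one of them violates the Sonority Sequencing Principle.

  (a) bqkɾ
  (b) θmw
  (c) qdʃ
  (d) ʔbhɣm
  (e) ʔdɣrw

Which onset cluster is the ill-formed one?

(a) bqkɾ: profile 2-1-1-7 — violates.
(b) θmw: profile 3-5-8 — obeys.
(c) qdʃ: profile 1-2-3 — obeys.
(d) ʔbhɣm: profile 1-2-3-4-5 — obeys.
(e) ʔdɣrw: profile 1-2-4-7-8 — obeys.

a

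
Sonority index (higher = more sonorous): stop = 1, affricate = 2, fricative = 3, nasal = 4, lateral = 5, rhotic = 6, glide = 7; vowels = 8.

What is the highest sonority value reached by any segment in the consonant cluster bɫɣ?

/b/ is a stop (sonority 1).
/ɫ/ is a lateral (sonority 5).
/ɣ/ is a fricative (sonority 3).
The maximum is 5.

5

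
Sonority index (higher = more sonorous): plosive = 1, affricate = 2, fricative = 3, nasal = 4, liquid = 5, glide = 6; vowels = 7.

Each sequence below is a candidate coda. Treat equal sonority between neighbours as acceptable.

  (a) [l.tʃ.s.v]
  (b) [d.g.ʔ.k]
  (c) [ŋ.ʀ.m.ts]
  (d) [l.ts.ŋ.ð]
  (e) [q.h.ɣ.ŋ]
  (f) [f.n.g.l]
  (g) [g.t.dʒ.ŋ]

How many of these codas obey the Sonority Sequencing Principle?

(a) sonority 5-2-3-3: ill-formed.
(b) sonority 1-1-1-1: well-formed.
(c) sonority 4-5-4-2: ill-formed.
(d) sonority 5-2-4-3: ill-formed.
(e) sonority 1-3-3-4: ill-formed.
(f) sonority 3-4-1-5: ill-formed.
(g) sonority 1-1-2-4: ill-formed.

1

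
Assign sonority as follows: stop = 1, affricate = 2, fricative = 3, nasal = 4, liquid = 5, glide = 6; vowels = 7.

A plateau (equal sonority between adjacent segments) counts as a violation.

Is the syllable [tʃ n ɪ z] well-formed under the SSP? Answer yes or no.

yes

Onset: /tʃ/ is an affricate (sonority 2), /n/ is a nasal (sonority 4); then the nucleus /ɪ/ (sonority 7).
Onset profile 2-4-7 — rises to the nucleus.
Coda: /z/ is a fricative (sonority 3).
Coda profile 7-3 — falls from the nucleus.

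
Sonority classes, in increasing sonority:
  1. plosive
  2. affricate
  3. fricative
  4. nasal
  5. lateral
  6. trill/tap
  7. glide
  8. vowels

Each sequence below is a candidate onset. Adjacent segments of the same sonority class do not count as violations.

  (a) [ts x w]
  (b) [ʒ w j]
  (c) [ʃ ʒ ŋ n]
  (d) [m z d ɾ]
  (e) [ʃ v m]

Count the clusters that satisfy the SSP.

(a) sonority 2-3-7: well-formed.
(b) sonority 3-7-7: well-formed.
(c) sonority 3-3-4-4: well-formed.
(d) sonority 4-3-1-6: ill-formed.
(e) sonority 3-3-4: well-formed.

4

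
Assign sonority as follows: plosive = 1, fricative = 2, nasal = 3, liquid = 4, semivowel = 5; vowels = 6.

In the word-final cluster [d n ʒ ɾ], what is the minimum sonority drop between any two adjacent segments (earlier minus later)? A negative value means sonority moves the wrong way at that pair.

/d/ is a plosive (sonority 1).
/n/ is a nasal (sonority 3).
/ʒ/ is a fricative (sonority 2).
/ɾ/ is a liquid (sonority 4).
/d/→/n/: change -2.
/n/→/ʒ/: change +1.
/ʒ/→/ɾ/: change -2.
Minimum = -2.

-2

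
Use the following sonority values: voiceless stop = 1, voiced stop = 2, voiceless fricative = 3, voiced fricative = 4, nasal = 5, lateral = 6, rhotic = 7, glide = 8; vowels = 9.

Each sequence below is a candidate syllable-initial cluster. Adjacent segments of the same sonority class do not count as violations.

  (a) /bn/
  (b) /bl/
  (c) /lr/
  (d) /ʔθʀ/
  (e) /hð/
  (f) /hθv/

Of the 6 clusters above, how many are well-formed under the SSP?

6

(a) 2-5 → obeys
(b) 2-6 → obeys
(c) 6-7 → obeys
(d) 1-3-7 → obeys
(e) 3-4 → obeys
(f) 3-3-4 → obeys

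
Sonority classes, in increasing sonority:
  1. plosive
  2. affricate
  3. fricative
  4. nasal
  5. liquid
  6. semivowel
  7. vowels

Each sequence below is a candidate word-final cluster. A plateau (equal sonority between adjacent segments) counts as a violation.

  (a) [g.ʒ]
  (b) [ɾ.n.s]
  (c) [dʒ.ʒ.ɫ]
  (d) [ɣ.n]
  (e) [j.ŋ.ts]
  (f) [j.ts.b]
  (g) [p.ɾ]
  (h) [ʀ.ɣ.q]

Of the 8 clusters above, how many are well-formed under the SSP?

4

(a) sonority 1-3: ill-formed.
(b) sonority 5-4-3: well-formed.
(c) sonority 2-3-5: ill-formed.
(d) sonority 3-4: ill-formed.
(e) sonority 6-4-2: well-formed.
(f) sonority 6-2-1: well-formed.
(g) sonority 1-5: ill-formed.
(h) sonority 5-3-1: well-formed.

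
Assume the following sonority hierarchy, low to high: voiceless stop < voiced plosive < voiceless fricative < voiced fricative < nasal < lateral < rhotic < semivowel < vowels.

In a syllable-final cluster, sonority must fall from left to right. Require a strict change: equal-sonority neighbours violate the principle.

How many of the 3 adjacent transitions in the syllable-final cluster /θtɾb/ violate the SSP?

1

/θ/: voiceless fricative = 3.
/t/: voiceless stop = 1.
/ɾ/: rhotic = 7.
/b/: voiced plosive = 2.
/θ/→/t/: 3→1 (falls) — ok.
/t/→/ɾ/: 1→7 (does not fall) — violation.
/ɾ/→/b/: 7→2 (falls) — ok.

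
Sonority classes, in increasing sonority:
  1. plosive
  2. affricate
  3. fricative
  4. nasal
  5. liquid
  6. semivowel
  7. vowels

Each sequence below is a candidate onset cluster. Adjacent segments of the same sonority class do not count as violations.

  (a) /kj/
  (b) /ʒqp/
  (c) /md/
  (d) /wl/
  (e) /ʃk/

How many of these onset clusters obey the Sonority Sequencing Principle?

(a) sonority 1-6: well-formed.
(b) sonority 3-1-1: ill-formed.
(c) sonority 4-1: ill-formed.
(d) sonority 6-5: ill-formed.
(e) sonority 3-1: ill-formed.

1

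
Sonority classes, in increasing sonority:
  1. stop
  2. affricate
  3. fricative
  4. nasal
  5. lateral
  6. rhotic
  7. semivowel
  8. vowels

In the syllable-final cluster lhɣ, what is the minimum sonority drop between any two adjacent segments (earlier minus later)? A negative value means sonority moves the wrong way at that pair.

0

/l/ — lateral, sonority 5.
/h/ — fricative, sonority 3.
/ɣ/ — fricative, sonority 3.
/l/→/h/: change +2.
/h/→/ɣ/: change +0.
Minimum = 0.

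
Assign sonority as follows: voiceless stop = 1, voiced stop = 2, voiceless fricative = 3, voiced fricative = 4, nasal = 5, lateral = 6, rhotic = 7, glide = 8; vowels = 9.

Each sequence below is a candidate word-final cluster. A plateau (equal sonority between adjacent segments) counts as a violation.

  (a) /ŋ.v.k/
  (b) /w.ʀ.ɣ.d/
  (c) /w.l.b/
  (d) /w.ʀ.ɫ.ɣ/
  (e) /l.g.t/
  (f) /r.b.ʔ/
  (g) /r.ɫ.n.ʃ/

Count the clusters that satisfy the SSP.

(a) sonority 5-4-1: well-formed.
(b) sonority 8-7-4-2: well-formed.
(c) sonority 8-6-2: well-formed.
(d) sonority 8-7-6-4: well-formed.
(e) sonority 6-2-1: well-formed.
(f) sonority 7-2-1: well-formed.
(g) sonority 7-6-5-3: well-formed.

7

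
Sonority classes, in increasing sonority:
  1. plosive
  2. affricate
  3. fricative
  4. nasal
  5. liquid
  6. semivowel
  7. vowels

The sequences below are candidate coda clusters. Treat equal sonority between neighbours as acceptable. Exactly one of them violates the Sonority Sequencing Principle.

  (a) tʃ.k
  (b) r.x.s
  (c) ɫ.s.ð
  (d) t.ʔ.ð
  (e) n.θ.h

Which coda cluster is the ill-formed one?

d

(a) tʃ.k: profile 2-1 — obeys.
(b) r.x.s: profile 5-3-3 — obeys.
(c) ɫ.s.ð: profile 5-3-3 — obeys.
(d) t.ʔ.ð: profile 1-1-3 — violates.
(e) n.θ.h: profile 4-3-3 — obeys.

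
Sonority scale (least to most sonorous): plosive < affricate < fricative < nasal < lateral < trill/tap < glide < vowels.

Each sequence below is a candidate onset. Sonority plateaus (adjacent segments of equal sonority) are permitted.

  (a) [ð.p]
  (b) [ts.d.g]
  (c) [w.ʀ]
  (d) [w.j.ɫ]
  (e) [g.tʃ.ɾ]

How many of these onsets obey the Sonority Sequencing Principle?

(a) 3-1 → violates
(b) 2-1-1 → violates
(c) 7-6 → violates
(d) 7-7-5 → violates
(e) 1-2-6 → obeys

1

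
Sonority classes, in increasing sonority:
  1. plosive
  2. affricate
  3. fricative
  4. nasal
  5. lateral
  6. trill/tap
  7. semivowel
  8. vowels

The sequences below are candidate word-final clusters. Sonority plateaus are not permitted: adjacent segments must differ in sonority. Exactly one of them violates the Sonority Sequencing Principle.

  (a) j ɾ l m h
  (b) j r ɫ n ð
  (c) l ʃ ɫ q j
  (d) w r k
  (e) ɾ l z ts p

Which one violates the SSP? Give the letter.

c

(a) 7-6-5-4-3 → obeys
(b) 7-6-5-4-3 → obeys
(c) 5-3-5-1-7 → violates
(d) 7-6-1 → obeys
(e) 6-5-3-2-1 → obeys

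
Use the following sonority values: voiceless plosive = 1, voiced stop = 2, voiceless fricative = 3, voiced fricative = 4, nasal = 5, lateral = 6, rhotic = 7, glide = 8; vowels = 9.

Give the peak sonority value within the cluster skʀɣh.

7

/s/ is a voiceless fricative (sonority 3).
/k/ is a voiceless plosive (sonority 1).
/ʀ/ is a rhotic (sonority 7).
/ɣ/ is a voiced fricative (sonority 4).
/h/ is a voiceless fricative (sonority 3).
The maximum is 7.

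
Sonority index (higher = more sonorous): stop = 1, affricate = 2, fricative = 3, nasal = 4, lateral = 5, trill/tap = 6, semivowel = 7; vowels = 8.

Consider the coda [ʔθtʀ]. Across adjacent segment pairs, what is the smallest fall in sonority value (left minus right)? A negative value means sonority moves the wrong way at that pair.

/ʔ/ — stop, sonority 1.
/θ/ — fricative, sonority 3.
/t/ — stop, sonority 1.
/ʀ/ — trill/tap, sonority 6.
/ʔ/→/θ/: change -2.
/θ/→/t/: change +2.
/t/→/ʀ/: change -5.
Minimum = -5.

-5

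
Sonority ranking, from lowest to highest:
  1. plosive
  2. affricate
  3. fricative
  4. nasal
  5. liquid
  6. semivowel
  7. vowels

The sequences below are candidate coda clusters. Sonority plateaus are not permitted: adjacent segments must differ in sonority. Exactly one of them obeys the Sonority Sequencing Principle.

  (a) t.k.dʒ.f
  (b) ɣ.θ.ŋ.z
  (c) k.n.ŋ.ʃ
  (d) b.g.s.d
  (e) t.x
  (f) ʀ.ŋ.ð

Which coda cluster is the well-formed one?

f

(a) t.k.dʒ.f: profile 1-1-2-3 — violates.
(b) ɣ.θ.ŋ.z: profile 3-3-4-3 — violates.
(c) k.n.ŋ.ʃ: profile 1-4-4-3 — violates.
(d) b.g.s.d: profile 1-1-3-1 — violates.
(e) t.x: profile 1-3 — violates.
(f) ʀ.ŋ.ð: profile 5-4-3 — obeys.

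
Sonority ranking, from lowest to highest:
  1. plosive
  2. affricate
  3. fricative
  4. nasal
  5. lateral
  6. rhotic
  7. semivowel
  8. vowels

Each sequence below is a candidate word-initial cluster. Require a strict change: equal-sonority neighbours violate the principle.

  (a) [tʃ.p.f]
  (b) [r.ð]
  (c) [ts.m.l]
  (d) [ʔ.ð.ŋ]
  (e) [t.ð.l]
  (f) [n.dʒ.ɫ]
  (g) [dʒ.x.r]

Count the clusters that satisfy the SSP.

(a) 2-1-3 → violates
(b) 6-3 → violates
(c) 2-4-5 → obeys
(d) 1-3-4 → obeys
(e) 1-3-5 → obeys
(f) 4-2-5 → violates
(g) 2-3-6 → obeys

4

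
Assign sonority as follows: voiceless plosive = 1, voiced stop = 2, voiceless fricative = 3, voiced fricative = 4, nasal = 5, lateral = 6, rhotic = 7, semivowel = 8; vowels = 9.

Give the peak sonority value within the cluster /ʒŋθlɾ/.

/ʒ/ is a voiced fricative (sonority 4).
/ŋ/ is a nasal (sonority 5).
/θ/ is a voiceless fricative (sonority 3).
/l/ is a lateral (sonority 6).
/ɾ/ is a rhotic (sonority 7).
The maximum is 7.

7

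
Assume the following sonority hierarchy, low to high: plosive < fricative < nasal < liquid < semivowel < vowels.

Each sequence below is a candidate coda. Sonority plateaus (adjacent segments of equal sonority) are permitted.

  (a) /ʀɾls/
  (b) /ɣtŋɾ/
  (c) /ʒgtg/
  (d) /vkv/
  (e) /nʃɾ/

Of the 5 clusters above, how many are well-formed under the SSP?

(a) /ʀɾls/: profile 4-4-4-2 — obeys.
(b) /ɣtŋɾ/: profile 2-1-3-4 — violates.
(c) /ʒgtg/: profile 2-1-1-1 — obeys.
(d) /vkv/: profile 2-1-2 — violates.
(e) /nʃɾ/: profile 3-2-4 — violates.

2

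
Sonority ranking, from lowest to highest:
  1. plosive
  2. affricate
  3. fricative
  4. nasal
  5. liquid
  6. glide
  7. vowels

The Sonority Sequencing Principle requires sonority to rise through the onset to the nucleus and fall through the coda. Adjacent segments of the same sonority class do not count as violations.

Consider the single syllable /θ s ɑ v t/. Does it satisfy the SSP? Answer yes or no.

Onset: /θ/ is a fricative (sonority 3), /s/ is a fricative (sonority 3); then the nucleus /ɑ/ (sonority 7).
Onset profile 3-3-7 — rises to the nucleus.
Coda: /v/ is a fricative (sonority 3), /t/ is a plosive (sonority 1).
Coda profile 7-3-1 — falls from the nucleus.

yes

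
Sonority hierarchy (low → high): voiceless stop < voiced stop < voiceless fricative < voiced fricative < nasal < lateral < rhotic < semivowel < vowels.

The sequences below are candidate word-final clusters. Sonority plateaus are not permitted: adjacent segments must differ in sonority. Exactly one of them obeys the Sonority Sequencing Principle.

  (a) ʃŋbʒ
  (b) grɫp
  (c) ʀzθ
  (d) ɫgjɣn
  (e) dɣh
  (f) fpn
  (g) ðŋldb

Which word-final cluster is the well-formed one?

c

(a) 3-5-2-4 → violates
(b) 2-7-6-1 → violates
(c) 7-4-3 → obeys
(d) 6-2-8-4-5 → violates
(e) 2-4-3 → violates
(f) 3-1-5 → violates
(g) 4-5-6-2-2 → violates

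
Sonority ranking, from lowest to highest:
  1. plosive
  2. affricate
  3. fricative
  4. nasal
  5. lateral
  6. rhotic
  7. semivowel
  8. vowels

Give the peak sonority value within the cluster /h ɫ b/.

/h/ is a fricative (sonority 3).
/ɫ/ is a lateral (sonority 5).
/b/ is a plosive (sonority 1).
The maximum is 5.

5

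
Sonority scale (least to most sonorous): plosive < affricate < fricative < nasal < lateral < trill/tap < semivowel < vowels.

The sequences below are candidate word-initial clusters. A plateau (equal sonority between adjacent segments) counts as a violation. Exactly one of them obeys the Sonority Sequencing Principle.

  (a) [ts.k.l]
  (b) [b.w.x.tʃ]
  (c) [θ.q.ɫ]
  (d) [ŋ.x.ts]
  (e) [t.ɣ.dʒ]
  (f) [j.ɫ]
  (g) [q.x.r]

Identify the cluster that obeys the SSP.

g

(a) 2-1-5 → violates
(b) 1-7-3-2 → violates
(c) 3-1-5 → violates
(d) 4-3-2 → violates
(e) 1-3-2 → violates
(f) 7-5 → violates
(g) 1-3-6 → obeys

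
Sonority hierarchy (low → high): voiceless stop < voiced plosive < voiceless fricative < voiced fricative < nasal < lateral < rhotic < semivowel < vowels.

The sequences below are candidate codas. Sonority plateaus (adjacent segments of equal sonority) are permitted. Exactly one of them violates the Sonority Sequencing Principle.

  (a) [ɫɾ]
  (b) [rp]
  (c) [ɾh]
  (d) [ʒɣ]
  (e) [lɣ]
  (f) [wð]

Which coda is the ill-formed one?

a

(a) sonority 6-7: ill-formed.
(b) sonority 7-1: well-formed.
(c) sonority 7-3: well-formed.
(d) sonority 4-4: well-formed.
(e) sonority 6-4: well-formed.
(f) sonority 8-4: well-formed.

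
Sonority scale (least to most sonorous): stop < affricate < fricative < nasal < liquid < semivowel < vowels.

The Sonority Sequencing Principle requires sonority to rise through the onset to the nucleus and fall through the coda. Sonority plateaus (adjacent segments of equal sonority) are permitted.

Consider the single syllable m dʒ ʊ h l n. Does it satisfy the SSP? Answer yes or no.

no

Onset: /m/ is a nasal (sonority 4), /dʒ/ is an affricate (sonority 2); then the nucleus /ʊ/ (sonority 7).
Onset profile 4-2-7 — does not rise throughout.
Coda: /h/ is a fricative (sonority 3), /l/ is a liquid (sonority 5), /n/ is a nasal (sonority 4).
Coda profile 7-3-5-4 — does not fall throughout.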